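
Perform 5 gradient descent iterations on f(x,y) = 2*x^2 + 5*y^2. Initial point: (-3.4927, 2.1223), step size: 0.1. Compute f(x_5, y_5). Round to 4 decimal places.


Gradient descent on f(x,y) = 2*x^2 + 5*y^2.
Starting point: (-3.4927, 2.1223), alpha = 0.1
Step 1: grad_x = 2*2*-3.4927 = -13.9708, grad_y = 2*5*2.1223 = 21.223
  x_1 = -3.4927 - 0.1*-13.9708 = -2.0956
  y_1 = 2.1223 - 0.1*21.223 = 0.0
Step 2: grad_x = 2*2*-2.0956 = -8.3825, grad_y = 2*5*0.0 = 0.0
  x_2 = -2.0956 - 0.1*-8.3825 = -1.2574
  y_2 = 0.0 - 0.1*0.0 = 0.0
Step 3: grad_x = 2*2*-1.2574 = -5.0295, grad_y = 2*5*0.0 = 0.0
  x_3 = -1.2574 - 0.1*-5.0295 = -0.7544
  y_3 = 0.0 - 0.1*0.0 = 0.0
Step 4: grad_x = 2*2*-0.7544 = -3.0177, grad_y = 2*5*0.0 = 0.0
  x_4 = -0.7544 - 0.1*-3.0177 = -0.4527
  y_4 = 0.0 - 0.1*0.0 = 0.0
Step 5: grad_x = 2*2*-0.4527 = -1.8106, grad_y = 2*5*0.0 = 0.0
  x_5 = -0.4527 - 0.1*-1.8106 = -0.2716
  y_5 = 0.0 - 0.1*0.0 = 0.0
f(-0.2716, 0.0) = 2*(-0.2716)^2 + 5*0.0^2 = 0.1475


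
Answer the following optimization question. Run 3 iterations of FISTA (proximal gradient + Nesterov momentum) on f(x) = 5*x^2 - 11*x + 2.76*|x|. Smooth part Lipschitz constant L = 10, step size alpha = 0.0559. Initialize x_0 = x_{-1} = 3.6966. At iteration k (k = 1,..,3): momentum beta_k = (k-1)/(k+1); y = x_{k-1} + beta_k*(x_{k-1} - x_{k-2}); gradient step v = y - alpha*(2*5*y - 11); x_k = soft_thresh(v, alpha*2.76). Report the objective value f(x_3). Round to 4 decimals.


FISTA on f(x) = 5*x^2 - 11*x + 2.76*|x|
L = 10, alpha = 0.0559
Iteration 1: beta = 0.0, y = 3.6966 + 0.0*(3.6966 - 3.6966) = 3.6966
  grad(y) = 25.966, v = y - alpha*grad = 2.2451
  prox(v) = soft_thresh(2.2451, 0.1543) = 2.0908
Iteration 2: beta = 0.3333, y = 2.0908 + 0.3333*(2.0908 - 3.6966) = 1.5556
  grad(y) = 4.5556, v = y - alpha*grad = 1.3009
  prox(v) = soft_thresh(1.3009, 0.1543) = 1.1466
Iteration 3: beta = 0.5, y = 1.1466 + 0.5*(1.1466 - 2.0908) = 0.6745
  grad(y) = -4.2548, v = y - alpha*grad = 0.9124
  prox(v) = soft_thresh(0.9124, 0.1543) = 0.7581
f(x_3) = 5*0.7581^2 - 11*0.7581 + 2.76*|0.7581| = -3.3732


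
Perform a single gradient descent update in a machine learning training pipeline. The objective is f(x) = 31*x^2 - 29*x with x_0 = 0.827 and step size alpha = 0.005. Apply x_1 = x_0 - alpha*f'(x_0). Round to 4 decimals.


We compute the gradient at x_0 and apply the update.
f'(x) = 62*x - 29
f'(0.827) = 62*0.827 - 29 = 22.274
x_1 = 0.827 - 0.005*22.274 = 0.7156


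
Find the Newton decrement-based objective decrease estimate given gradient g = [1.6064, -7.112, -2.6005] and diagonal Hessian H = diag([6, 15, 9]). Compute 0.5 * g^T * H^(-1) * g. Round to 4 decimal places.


Step 1: H is diagonal, so H^(-1) * g = [0.2677, -0.4741, -0.2889].
Step 2: g^T H^(-1) g = sum_i g_i^2 / H_ii
  = (1.6064)^2/6 + (-7.112)^2/15 + (-2.6005)^2/9
  = 0.4301 + 3.372 + 0.7514 = 4.5535
Step 3: Objective decrease = 0.5 * g^T H^(-1) g = 2.2768


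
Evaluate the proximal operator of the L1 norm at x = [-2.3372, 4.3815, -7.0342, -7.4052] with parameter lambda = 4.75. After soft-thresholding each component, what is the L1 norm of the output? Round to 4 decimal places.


Soft-thresholding with lambda = 4.75:
prox(-2.3372) = sign(-2.3372)*max(|-2.3372| - 4.75, 0) = 0.0
prox(4.3815) = sign(4.3815)*max(|4.3815| - 4.75, 0) = 0.0
prox(-7.0342) = sign(-7.0342)*max(|-7.0342| - 4.75, 0) = -2.2842
prox(-7.4052) = sign(-7.4052)*max(|-7.4052| - 4.75, 0) = -2.6552
prox(x) = [0.0, 0.0, -2.2842, -2.6552]
||prox(x)||_1 = 0.0 + 0.0 + 2.2842 + 2.6552 = 4.9394


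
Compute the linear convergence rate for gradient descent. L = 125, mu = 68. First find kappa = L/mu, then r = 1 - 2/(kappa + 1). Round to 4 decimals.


Step 1: Compute the condition number.
kappa = L/mu = 125/68 = 1.8382
Step 2: Compute the convergence rate.
r = 1 - 2/(kappa + 1) = 1 - 2*mu/(L + mu) = (L - mu)/(L + mu) = 57/193 = 0.2953


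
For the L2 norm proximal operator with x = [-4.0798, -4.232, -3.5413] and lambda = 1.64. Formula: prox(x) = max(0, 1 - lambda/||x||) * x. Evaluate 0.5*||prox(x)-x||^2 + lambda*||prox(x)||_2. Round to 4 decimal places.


Step 1: Compute ||x||.
||x|| = 6.8626
Step 2: Compute scaling factor.
scale = max(0, 1 - 1.64/6.8626) = 0.761
Step 3: prox(x) = [-3.1048, -3.2207, -2.695]
||prox(x)|| = 5.2226
Step 4: Proximal objective.
0.5*||prox-x||^2 = 1.3448
lambda*||prox|| = 8.5651
Total = 9.9099


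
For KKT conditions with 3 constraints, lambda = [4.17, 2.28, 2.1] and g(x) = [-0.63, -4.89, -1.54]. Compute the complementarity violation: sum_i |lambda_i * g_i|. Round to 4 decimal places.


KKT complementary slackness check:
lambda_1 * g_1 = 4.17 * -0.63 = -2.6271
lambda_2 * g_2 = 2.28 * -4.89 = -11.1492
lambda_3 * g_3 = 2.1 * -1.54 = -3.234
Total violation = 2.6271 + 11.1492 + 3.234 = 17.0103


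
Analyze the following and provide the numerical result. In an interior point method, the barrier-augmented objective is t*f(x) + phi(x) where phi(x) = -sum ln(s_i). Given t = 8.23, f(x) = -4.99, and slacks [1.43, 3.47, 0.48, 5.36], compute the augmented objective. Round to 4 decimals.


Step 1: Compute log-barrier.
ln values: [0.3577, 1.2442, -0.734, 1.679]
phi = -(0.3577 + 1.2442 - 0.734 + 1.679) = -2.5468
Step 2: Compute augmented objective.
t*f(x) = 8.23*-4.99 = -41.0677
Total = -41.0677 - 2.5468 = -43.6145


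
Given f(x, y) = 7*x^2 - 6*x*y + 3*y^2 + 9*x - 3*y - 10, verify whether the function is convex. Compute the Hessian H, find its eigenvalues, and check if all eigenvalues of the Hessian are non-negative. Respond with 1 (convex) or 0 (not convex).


The Hessian of f(x,y) = 7*x^2 - 6*x*y + 3*y^2 + 9*x - 3*y - 10 is:
H = [[14, -6], [-6, 6]]
Trace = 14 + 6 = 20
Determinant = 14*6 - (-6)^2 = 48
Discriminant = (20)^2 - 4*48 = 208.0
Eigenvalues: lambda_1 = 2.7889, lambda_2 = 17.2111
The function is convex.

1


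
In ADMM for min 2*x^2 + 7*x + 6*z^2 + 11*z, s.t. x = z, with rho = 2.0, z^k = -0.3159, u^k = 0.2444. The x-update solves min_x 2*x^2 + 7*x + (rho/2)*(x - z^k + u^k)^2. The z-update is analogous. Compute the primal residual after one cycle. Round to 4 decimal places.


ADMM iteration with rho = 2.0, z^k = -0.3159, u^k = 0.2444
Step 1: x-update.
Minimize 2*x^2 + 7*x + (2.0/2)*(x + 0.3159 + 0.2444)^2
FOC: (2*2 + 2.0)*x = -7 + 2.0*(-0.3159 - 0.2444)
x^{k+1} = -1.3534
Step 2: z-update.
Minimize 6*z^2 + 11*z + (2.0/2)*(-1.3534 - z + 0.2444)^2
FOC: (2*6 + 2.0)*z = -11 + 2.0*(-1.3534 + 0.2444)
z^{k+1} = -0.9441
Step 3: u-update.
u^{k+1} = 0.2444 - 1.3534 + 0.9441 = -0.1649
Step 4: Primal residual = |-1.3534 + 0.9441| = 0.4093


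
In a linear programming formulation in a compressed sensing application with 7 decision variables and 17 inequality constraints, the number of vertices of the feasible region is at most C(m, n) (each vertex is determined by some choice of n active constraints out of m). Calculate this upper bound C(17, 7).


Each vertex corresponds to some choice of n active constraints out of m, so the number of vertices is at most C(m, n) = m! / (n!(m-n)!).
m = 17, n = 7
Numerator: 17 * 16 * 15 * 14 * 13 * 12 * 11
Denominator: 7! = 5040
C(17, 7) = 19448


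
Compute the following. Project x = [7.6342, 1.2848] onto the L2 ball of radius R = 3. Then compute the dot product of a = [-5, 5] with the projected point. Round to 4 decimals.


Step 1: Compute ||x|| (intermediates to 6 decimals).
||x|| = sqrt(7.6342^2 + 1.2848^2) = 7.741558
Step 2: Project.
Since ||x|| > R, scale = R/||x|| = 3/7.741558 = 0.387519, proj(x) = scale * x
proj(x) = [2.958398, 0.497884]
Step 3: Dot product.
a^T * proj(x) = -5*2.958398 + 5*0.497884 = -12.3026


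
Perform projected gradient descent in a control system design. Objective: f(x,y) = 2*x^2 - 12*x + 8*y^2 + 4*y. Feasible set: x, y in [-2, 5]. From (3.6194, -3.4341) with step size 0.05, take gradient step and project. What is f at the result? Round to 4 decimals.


Step 1: Compute gradient at (3.6194, -3.4341).
grad_x = 2*2*3.6194 - 12 = 2.4776
grad_y = 2*8*-3.4341 + 4 = -50.9456
Step 2: Gradient step.
x_raw = 3.6194 - 0.05*2.4776 = 3.4955
y_raw = -3.4341 - 0.05*-50.9456 = -0.8868
Step 3: Project onto [-2, 5].
x_proj = clip(3.4955) = 3.4955
y_proj = clip(-0.8868) = -0.8868
Step 4: Evaluate f.
f(3.4955, -0.8868) = -14.7646


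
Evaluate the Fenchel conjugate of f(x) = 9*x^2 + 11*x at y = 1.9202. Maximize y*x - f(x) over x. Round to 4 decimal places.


f*(y) = sup_x {y*x - a*x^2 - b*x} = sup_x {(y-b)*x - a*x^2}
FOC: (y - b) - 2a*x = 0 => x* = (y - b)/(2a)
x* = (1.9202 - 11)/(2*9) = -0.5044
f*(1.9202) = (y-b)^2/(4a) = (1.9202 - 11)^2/(4*9)
= 82.4428/36 = 2.2901


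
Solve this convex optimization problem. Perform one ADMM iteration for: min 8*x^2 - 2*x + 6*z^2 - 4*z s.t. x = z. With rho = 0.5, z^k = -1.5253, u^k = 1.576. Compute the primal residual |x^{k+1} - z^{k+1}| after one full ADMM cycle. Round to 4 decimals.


ADMM iteration with rho = 0.5, z^k = -1.5253, u^k = 1.576
Step 1: x-update.
Minimize 8*x^2 - 2*x + (0.5/2)*(x + 1.5253 + 1.576)^2
FOC: (2*8 + 0.5)*x = 2 + 0.5*(-1.5253 - 1.576)
x^{k+1} = 0.0272
Step 2: z-update.
Minimize 6*z^2 - 4*z + (0.5/2)*(0.0272 - z + 1.576)^2
FOC: (2*6 + 0.5)*z = 4 + 0.5*(0.0272 + 1.576)
z^{k+1} = 0.3841
Step 3: u-update.
u^{k+1} = 1.576 + 0.0272 - 0.3841 = 1.2191
Step 4: Primal residual = |0.0272 - 0.3841| = 0.3569


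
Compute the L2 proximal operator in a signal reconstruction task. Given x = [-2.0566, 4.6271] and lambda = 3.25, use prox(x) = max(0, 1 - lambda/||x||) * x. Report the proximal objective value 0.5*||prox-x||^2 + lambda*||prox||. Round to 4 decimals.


Step 1: Compute ||x||.
||x|| = 5.0636
Step 2: Compute scaling factor.
scale = max(0, 1 - 3.25/5.0636) = 0.3582
Step 3: prox(x) = [-0.7366, 1.6572]
||prox(x)|| = 1.8136
Step 4: Proximal objective.
0.5*||prox-x||^2 = 5.2813
lambda*||prox|| = 5.8942
Total = 11.1753


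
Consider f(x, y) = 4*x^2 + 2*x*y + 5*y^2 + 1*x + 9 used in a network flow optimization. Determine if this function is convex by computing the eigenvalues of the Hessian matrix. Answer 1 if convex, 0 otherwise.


The Hessian of f(x,y) = 4*x^2 + 2*x*y + 5*y^2 + 1*x + 9 is:
H = [[8, 2], [2, 10]]
Trace = 8 + 10 = 18
Determinant = 8*10 - (2)^2 = 76
Discriminant = (18)^2 - 4*76 = 20.0
Eigenvalues: lambda_1 = 6.7639, lambda_2 = 11.2361
The function is convex.

1


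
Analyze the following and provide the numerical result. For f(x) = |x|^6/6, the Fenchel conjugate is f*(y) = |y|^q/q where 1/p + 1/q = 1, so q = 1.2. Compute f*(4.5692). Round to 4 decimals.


The conjugate exponent q satisfies 1/p + 1/q = 1.
p = 6, so q = 6/(6 - 1) = 1.2
|y|^q = 4.5692^1.2 = 6.1917
f*(4.5692) = 6.1917 / 1.2 = 5.1597


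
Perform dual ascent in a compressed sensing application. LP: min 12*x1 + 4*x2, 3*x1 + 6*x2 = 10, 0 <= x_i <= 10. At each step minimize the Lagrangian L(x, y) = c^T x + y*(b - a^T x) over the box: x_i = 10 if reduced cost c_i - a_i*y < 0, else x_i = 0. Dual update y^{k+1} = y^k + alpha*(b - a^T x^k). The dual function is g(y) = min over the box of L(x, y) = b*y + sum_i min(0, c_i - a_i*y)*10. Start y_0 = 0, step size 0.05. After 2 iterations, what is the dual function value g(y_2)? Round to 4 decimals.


Dual ascent for LP: min 12*x1 + 4*x2, 3*x1 + 6*x2 = 10, 0 <= x_i <= 10
Step 1: y^k = 0.0, reduced costs: (12.0, 4.0)
  x^k = (0.0, 0.0), subgradient = b - a^T x = 10.0
  y^{k+1} = 0.0 + 0.05*10.0 = 0.5
Step 2: y^k = 0.5, reduced costs: (10.5, 1.0)
  x^k = (0.0, 0.0), subgradient = b - a^T x = 10.0
  y^{k+1} = 0.5 + 0.05*10.0 = 1.0
Dual objective at y_2 = 1.0: reduced costs (9.0, -2.0), box minimizer x = (0.0, 10.0)
g(y_2) = b*y + (c1 - a1*y)*x1 + (c2 - a2*y)*x2 = 10*1.0 + 9.0*0.0 + (-2.0)*10.0 = 10.0 + 0.0 - 20.0 = -10.0


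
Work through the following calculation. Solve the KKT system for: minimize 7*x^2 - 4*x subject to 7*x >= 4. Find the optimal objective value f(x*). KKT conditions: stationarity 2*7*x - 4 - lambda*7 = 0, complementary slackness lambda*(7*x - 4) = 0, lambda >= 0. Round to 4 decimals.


Step 1: Try lambda = 0 (constraint inactive).
x_unc = 4/(2*7) = 0.2857
Check: 7*0.2857 = 1.9999 < 4 -- violated!
Step 2: Constraint must be active: 7*x = 4
x* = 4/7 = 0.5714 (rounded; the exact value 4/7 is used below)
lambda = (2*7*(4/7) - 4)/7 = 0.5714
Step 3: Compute optimal value.
f(x*) = 7*(4/7)^2 - 4*(4/7) = 0.0


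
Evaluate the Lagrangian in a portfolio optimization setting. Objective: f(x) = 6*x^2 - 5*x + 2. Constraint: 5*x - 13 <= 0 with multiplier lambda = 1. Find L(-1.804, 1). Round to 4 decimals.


Step 1: Evaluate f(x).
f(-1.804) = 6*(-1.804)^2 - 5*(-1.804) + 2 = 30.5465
Step 2: Evaluate g(x).
g(-1.804) = 5*-1.804 - 13 = -22.02
Step 3: Compute Lagrangian.
L = 30.5465 + 1*-22.02 = 8.5265


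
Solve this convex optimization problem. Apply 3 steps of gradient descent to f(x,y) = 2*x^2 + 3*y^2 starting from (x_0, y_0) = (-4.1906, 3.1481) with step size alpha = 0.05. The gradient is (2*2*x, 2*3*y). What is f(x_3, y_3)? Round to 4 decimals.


Gradient descent on f(x,y) = 2*x^2 + 3*y^2.
Starting point: (-4.1906, 3.1481), alpha = 0.05
Step 1: grad_x = 2*2*-4.1906 = -16.7624, grad_y = 2*3*3.1481 = 18.8886
  x_1 = -4.1906 - 0.05*-16.7624 = -3.3525
  y_1 = 3.1481 - 0.05*18.8886 = 2.2037
Step 2: grad_x = 2*2*-3.3525 = -13.4099, grad_y = 2*3*2.2037 = 13.222
  x_2 = -3.3525 - 0.05*-13.4099 = -2.682
  y_2 = 2.2037 - 0.05*13.222 = 1.5426
Step 3: grad_x = 2*2*-2.682 = -10.7279, grad_y = 2*3*1.5426 = 9.2554
  x_3 = -2.682 - 0.05*-10.7279 = -2.1456
  y_3 = 1.5426 - 0.05*9.2554 = 1.0798
f(-2.1456, 1.0798) = 2*(-2.1456)^2 + 3*1.0798^2 = 12.705


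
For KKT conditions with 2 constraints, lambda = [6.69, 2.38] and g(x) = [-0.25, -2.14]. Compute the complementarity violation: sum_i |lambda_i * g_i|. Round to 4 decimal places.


KKT complementary slackness check:
lambda_1 * g_1 = 6.69 * -0.25 = -1.6725
lambda_2 * g_2 = 2.38 * -2.14 = -5.0932
Total violation = 1.6725 + 5.0932 = 6.7657


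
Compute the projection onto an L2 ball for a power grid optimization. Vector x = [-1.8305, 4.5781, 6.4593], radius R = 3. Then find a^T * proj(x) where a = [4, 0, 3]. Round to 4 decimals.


Step 1: Compute ||x|| (intermediates to 6 decimals).
||x|| = sqrt((-1.8305)^2 + 4.5781^2 + 6.4593^2) = 8.126025
Step 2: Project.
Since ||x|| > R, scale = R/||x|| = 3/8.126025 = 0.369184, proj(x) = scale * x
proj(x) = [-0.675791, 1.690161, 2.38467]
Step 3: Dot product.
a^T * proj(x) = 4*(-0.675791) + 0*1.690161 + 3*2.38467 = 4.4508


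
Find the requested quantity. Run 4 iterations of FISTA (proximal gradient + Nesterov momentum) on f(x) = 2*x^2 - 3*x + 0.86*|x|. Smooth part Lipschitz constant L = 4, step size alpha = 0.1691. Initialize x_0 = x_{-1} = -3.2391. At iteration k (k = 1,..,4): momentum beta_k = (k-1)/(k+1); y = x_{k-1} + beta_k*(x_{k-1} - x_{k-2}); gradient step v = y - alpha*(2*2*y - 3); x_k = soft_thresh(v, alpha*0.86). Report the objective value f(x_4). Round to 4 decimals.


FISTA on f(x) = 2*x^2 - 3*x + 0.86*|x|
L = 4, alpha = 0.1691
Iteration 1: beta = 0.0, y = -3.2391 + 0.0*(-3.2391 + 3.2391) = -3.2391
  grad(y) = -15.9564, v = y - alpha*grad = -0.5409
  prox(v) = soft_thresh(-0.5409, 0.1454) = -0.3954
Iteration 2: beta = 0.3333, y = -0.3954 + 0.3333*(-0.3954 + 3.2391) = 0.5524
  grad(y) = -0.7902, v = y - alpha*grad = 0.6861
  prox(v) = soft_thresh(0.6861, 0.1454) = 0.5406
Iteration 3: beta = 0.5, y = 0.5406 + 0.5*(0.5406 + 0.3954) = 1.0087
  grad(y) = 1.0348, v = y - alpha*grad = 0.8337
  prox(v) = soft_thresh(0.8337, 0.1454) = 0.6883
Iteration 4: beta = 0.6, y = 0.6883 + 0.6*(0.6883 - 0.5406) = 0.7769
  grad(y) = 0.1075, v = y - alpha*grad = 0.7587
  prox(v) = soft_thresh(0.7587, 0.1454) = 0.6133
f(x_4) = 2*0.6133^2 - 3*0.6133 + 0.86*|0.6133| = -0.5602


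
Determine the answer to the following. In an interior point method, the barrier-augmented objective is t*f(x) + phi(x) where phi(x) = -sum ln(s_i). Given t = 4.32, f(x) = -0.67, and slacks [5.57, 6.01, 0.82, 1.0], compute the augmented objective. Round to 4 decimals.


Step 1: Compute log-barrier.
ln values: [1.7174, 1.7934, -0.1985, 0.0]
phi = -(1.7174 + 1.7934 - 0.1985 + 0.0) = -3.3124
Step 2: Compute augmented objective.
t*f(x) = 4.32*-0.67 = -2.8944
Total = -2.8944 - 3.3124 = -6.2068


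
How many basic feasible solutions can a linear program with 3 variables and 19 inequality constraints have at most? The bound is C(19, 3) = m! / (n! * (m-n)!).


Each vertex corresponds to some choice of n active constraints out of m, so the number of vertices is at most C(m, n) = m! / (n!(m-n)!).
m = 19, n = 3
Numerator: 19 * 18 * 17
Denominator: 3! = 6
C(19, 3) = 969


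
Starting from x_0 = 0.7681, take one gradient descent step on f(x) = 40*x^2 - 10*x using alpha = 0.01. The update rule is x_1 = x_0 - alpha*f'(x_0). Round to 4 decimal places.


We compute the gradient at x_0 and apply the update.
f'(x) = 80*x - 10
f'(0.7681) = 80*0.7681 - 10 = 51.448
x_1 = 0.7681 - 0.01*51.448 = 0.2536


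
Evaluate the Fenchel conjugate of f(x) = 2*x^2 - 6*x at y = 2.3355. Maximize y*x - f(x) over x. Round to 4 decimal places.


f*(y) = sup_x {y*x - a*x^2 - b*x} = sup_x {(y-b)*x - a*x^2}
FOC: (y - b) - 2a*x = 0 => x* = (y - b)/(2a)
x* = (2.3355 + 6)/(2*2) = 2.0839
f*(2.3355) = (y-b)^2/(4a) = (2.3355 + 6)^2/(4*2)
= 69.4806/8 = 8.6851


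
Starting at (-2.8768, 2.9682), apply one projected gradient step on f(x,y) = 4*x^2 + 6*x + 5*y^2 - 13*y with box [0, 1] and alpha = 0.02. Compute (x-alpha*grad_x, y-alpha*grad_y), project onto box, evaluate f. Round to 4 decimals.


Step 1: Compute gradient at (-2.8768, 2.9682).
grad_x = 2*4*-2.8768 + 6 = -17.0144
grad_y = 2*5*2.9682 - 13 = 16.682
Step 2: Gradient step.
x_raw = -2.8768 - 0.02*-17.0144 = -2.5365
y_raw = 2.9682 - 0.02*16.682 = 2.6346
Step 3: Project onto [0, 1].
x_proj = clip(-2.5365) = 0.0
y_proj = clip(2.6346) = 1.0
Step 4: Evaluate f.
f(0.0, 1.0) = -8.0


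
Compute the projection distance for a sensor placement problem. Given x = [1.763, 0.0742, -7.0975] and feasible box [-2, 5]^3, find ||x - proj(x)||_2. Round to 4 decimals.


Project each component onto [-2, 5].
clip(1.763) = 1.763, clip(0.0742) = 0.0742, clip(-7.0975) = -2.0
Projection = [1.763, 0.0742, -2.0]
Squared diffs: [0.0, 0.0, 25.9845]
Distance = sqrt(25.9845) = 5.0975


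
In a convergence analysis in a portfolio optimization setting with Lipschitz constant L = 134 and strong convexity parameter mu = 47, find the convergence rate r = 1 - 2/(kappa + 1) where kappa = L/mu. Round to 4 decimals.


Step 1: Compute the condition number.
kappa = L/mu = 134/47 = 2.8511
Step 2: Compute the convergence rate.
r = 1 - 2/(kappa + 1) = 1 - 2*mu/(L + mu) = (L - mu)/(L + mu) = 87/181 = 0.4807


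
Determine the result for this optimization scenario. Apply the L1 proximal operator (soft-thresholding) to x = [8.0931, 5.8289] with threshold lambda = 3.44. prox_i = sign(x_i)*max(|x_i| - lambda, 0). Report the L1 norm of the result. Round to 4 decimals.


Soft-thresholding with lambda = 3.44:
prox(8.0931) = sign(8.0931)*max(|8.0931| - 3.44, 0) = 4.6531
prox(5.8289) = sign(5.8289)*max(|5.8289| - 3.44, 0) = 2.3889
prox(x) = [4.6531, 2.3889]
||prox(x)||_1 = 4.6531 + 2.3889 = 7.042


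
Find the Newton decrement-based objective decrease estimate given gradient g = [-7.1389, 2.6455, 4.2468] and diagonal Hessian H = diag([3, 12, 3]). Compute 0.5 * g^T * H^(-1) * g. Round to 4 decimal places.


Step 1: H is diagonal, so H^(-1) * g = [-2.3796, 0.2205, 1.4156].
Step 2: g^T H^(-1) g = sum_i g_i^2 / H_ii
  = (-7.1389)^2/3 + (2.6455)^2/12 + (4.2468)^2/3
  = 16.988 + 0.5832 + 6.0118 = 23.583
Step 3: Objective decrease = 0.5 * g^T H^(-1) g = 11.7915


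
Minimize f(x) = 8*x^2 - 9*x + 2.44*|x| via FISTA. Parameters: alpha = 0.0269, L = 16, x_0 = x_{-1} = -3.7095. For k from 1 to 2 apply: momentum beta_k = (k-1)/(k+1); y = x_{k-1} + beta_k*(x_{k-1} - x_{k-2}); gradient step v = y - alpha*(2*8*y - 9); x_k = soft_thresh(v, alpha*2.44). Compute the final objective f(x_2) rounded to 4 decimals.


FISTA on f(x) = 8*x^2 - 9*x + 2.44*|x|
L = 16, alpha = 0.0269
Iteration 1: beta = 0.0, y = -3.7095 + 0.0*(-3.7095 + 3.7095) = -3.7095
  grad(y) = -68.352, v = y - alpha*grad = -1.8708
  prox(v) = soft_thresh(-1.8708, 0.0656) = -1.8052
Iteration 2: beta = 0.3333, y = -1.8052 + 0.3333*(-1.8052 + 3.7095) = -1.1704
  grad(y) = -27.7268, v = y - alpha*grad = -0.4246
  prox(v) = soft_thresh(-0.4246, 0.0656) = -0.3589
f(x_2) = 8*(-0.3589)^2 - 9*(-0.3589) + 2.44*|-0.3589| = 5.137


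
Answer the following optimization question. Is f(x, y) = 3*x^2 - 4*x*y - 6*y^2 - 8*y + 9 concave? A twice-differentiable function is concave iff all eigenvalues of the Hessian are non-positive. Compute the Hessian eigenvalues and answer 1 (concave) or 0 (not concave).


The Hessian of f(x,y) = 3*x^2 - 4*x*y - 6*y^2 - 8*y + 9 is:
H = [[6, -4], [-4, -12]]
Trace = 6 - 12 = -6
Determinant = 6*-12 - (-4)^2 = -88
Discriminant = (-6)^2 - 4*-88 = 388.0
Eigenvalues: lambda_1 = -12.8489, lambda_2 = 6.8489
The function is not concave.

0


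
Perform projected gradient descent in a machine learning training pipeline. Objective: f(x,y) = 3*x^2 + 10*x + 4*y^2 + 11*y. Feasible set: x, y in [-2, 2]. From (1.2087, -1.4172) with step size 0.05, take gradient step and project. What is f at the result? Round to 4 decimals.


Step 1: Compute gradient at (1.2087, -1.4172).
grad_x = 2*3*1.2087 + 10 = 17.2522
grad_y = 2*4*-1.4172 + 11 = -0.3376
Step 2: Gradient step.
x_raw = 1.2087 - 0.05*17.2522 = 0.3461
y_raw = -1.4172 - 0.05*-0.3376 = -1.4003
Step 3: Project onto [-2, 2].
x_proj = clip(0.3461) = 0.3461
y_proj = clip(-1.4003) = -1.4003
Step 4: Evaluate f.
f(0.3461, -1.4003) = -3.7397


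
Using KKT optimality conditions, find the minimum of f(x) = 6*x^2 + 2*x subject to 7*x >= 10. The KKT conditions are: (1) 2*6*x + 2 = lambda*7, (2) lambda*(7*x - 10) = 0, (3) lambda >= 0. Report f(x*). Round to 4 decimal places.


Step 1: Try lambda = 0 (constraint inactive).
x_unc = -2/(2*6) = -0.1667
Check: 7*-0.1667 = -1.1669 < 10 -- violated!
Step 2: Constraint must be active: 7*x = 10
x* = 10/7 = 1.4286 (rounded; the exact value 10/7 is used below)
lambda = (2*6*(10/7) + 2)/7 = 2.7347
Step 3: Compute optimal value.
f(x*) = 6*(10/7)^2 + 2*(10/7) = 15.102


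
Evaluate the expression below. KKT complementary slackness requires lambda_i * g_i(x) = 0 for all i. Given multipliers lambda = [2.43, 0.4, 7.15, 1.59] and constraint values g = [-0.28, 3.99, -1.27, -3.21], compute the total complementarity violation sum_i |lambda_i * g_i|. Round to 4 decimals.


KKT complementary slackness check:
lambda_1 * g_1 = 2.43 * -0.28 = -0.6804
lambda_2 * g_2 = 0.4 * 3.99 = 1.596
lambda_3 * g_3 = 7.15 * -1.27 = -9.0805
lambda_4 * g_4 = 1.59 * -3.21 = -5.1039
Total violation = 0.6804 + 1.596 + 9.0805 + 5.1039 = 16.4608


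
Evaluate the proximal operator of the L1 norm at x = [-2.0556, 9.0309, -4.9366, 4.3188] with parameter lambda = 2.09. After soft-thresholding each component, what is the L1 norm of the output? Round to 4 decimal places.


Soft-thresholding with lambda = 2.09:
prox(-2.0556) = sign(-2.0556)*max(|-2.0556| - 2.09, 0) = 0.0
prox(9.0309) = sign(9.0309)*max(|9.0309| - 2.09, 0) = 6.9409
prox(-4.9366) = sign(-4.9366)*max(|-4.9366| - 2.09, 0) = -2.8466
prox(4.3188) = sign(4.3188)*max(|4.3188| - 2.09, 0) = 2.2288
prox(x) = [0.0, 6.9409, -2.8466, 2.2288]
||prox(x)||_1 = 0.0 + 6.9409 + 2.8466 + 2.2288 = 12.0163


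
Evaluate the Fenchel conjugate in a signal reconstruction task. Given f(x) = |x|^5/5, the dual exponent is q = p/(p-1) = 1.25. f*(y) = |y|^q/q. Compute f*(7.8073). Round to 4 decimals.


The conjugate exponent q satisfies 1/p + 1/q = 1.
p = 5, so q = 5/(5 - 1) = 1.25
|y|^q = 7.8073^1.25 = 13.0505
f*(7.8073) = 13.0505 / 1.25 = 10.4404


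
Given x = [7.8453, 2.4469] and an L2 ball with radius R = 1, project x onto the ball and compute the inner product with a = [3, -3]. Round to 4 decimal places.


Step 1: Compute ||x|| (intermediates to 6 decimals).
||x|| = sqrt(7.8453^2 + 2.4469^2) = 8.218032
Step 2: Project.
Since ||x|| > R, scale = R/||x|| = 1/8.218032 = 0.121684, proj(x) = scale * x
proj(x) = [0.954647, 0.297749]
Step 3: Dot product.
a^T * proj(x) = 3*0.954647 - 3*0.297749 = 1.9707


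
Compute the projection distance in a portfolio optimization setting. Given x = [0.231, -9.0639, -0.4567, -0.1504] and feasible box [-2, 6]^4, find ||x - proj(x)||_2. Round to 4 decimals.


Project each component onto [-2, 6].
clip(0.231) = 0.231, clip(-9.0639) = -2.0, clip(-0.4567) = -0.4567, clip(-0.1504) = -0.1504
Projection = [0.231, -2.0, -0.4567, -0.1504]
Squared diffs: [0.0, 49.8987, 0.0, 0.0]
Distance = sqrt(49.8987) = 7.0639


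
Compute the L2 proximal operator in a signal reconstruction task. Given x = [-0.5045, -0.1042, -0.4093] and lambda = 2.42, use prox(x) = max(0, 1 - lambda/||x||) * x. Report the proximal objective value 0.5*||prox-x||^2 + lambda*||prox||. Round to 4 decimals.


Step 1: Compute ||x||.
||x|| = 0.658
Step 2: Compute scaling factor.
scale = max(0, 1 - 2.42/0.658) = 0.0
Step 3: prox(x) = [-0.0, -0.0, -0.0]
||prox(x)|| = 0.0
Step 4: Proximal objective.
0.5*||prox-x||^2 = 0.2165
lambda*||prox|| = 0.0
Total = 0.2165


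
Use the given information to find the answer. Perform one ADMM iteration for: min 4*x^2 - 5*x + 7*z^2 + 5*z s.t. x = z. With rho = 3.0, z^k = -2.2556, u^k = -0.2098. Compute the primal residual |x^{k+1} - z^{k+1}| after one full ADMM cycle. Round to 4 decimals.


ADMM iteration with rho = 3.0, z^k = -2.2556, u^k = -0.2098
Step 1: x-update.
Minimize 4*x^2 - 5*x + (3.0/2)*(x + 2.2556 - 0.2098)^2
FOC: (2*4 + 3.0)*x = 5 + 3.0*(-2.2556 + 0.2098)
x^{k+1} = -0.1034
Step 2: z-update.
Minimize 7*z^2 + 5*z + (3.0/2)*(-0.1034 - z - 0.2098)^2
FOC: (2*7 + 3.0)*z = -5 + 3.0*(-0.1034 - 0.2098)
z^{k+1} = -0.3494
Step 3: u-update.
u^{k+1} = -0.2098 - 0.1034 + 0.3494 = 0.0362
Step 4: Primal residual = |-0.1034 + 0.3494| = 0.246


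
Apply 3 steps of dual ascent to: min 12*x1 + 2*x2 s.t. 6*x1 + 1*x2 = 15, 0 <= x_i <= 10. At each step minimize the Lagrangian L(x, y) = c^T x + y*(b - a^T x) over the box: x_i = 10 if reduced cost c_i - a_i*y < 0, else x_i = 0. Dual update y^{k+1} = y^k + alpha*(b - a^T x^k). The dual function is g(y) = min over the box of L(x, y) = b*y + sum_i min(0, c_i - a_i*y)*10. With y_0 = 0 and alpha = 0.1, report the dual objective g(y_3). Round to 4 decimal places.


Dual ascent for LP: min 12*x1 + 2*x2, 6*x1 + 1*x2 = 15, 0 <= x_i <= 10
Step 1: y^k = 0.0, reduced costs: (12.0, 2.0)
  x^k = (0.0, 0.0), subgradient = b - a^T x = 15.0
  y^{k+1} = 0.0 + 0.1*15.0 = 1.5
Step 2: y^k = 1.5, reduced costs: (3.0, 0.5)
  x^k = (0.0, 0.0), subgradient = b - a^T x = 15.0
  y^{k+1} = 1.5 + 0.1*15.0 = 3.0
Step 3: y^k = 3.0, reduced costs: (-6.0, -1.0)
  x^k = (10.0, 10.0), subgradient = b - a^T x = -55.0
  y^{k+1} = 3.0 + 0.1*-55.0 = -2.5
Dual objective at y_3 = -2.5: reduced costs (27.0, 4.5), box minimizer x = (0.0, 0.0)
g(y_3) = b*y + (c1 - a1*y)*x1 + (c2 - a2*y)*x2 = 15*(-2.5) + 27.0*0.0 + 4.5*0.0 = -37.5 + 0.0 + 0.0 = -37.5


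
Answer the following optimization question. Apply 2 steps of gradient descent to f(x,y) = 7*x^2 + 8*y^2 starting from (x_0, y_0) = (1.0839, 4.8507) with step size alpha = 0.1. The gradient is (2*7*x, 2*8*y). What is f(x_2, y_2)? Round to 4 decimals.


Gradient descent on f(x,y) = 7*x^2 + 8*y^2.
Starting point: (1.0839, 4.8507), alpha = 0.1
Step 1: grad_x = 2*7*1.0839 = 15.1746, grad_y = 2*8*4.8507 = 77.6112
  x_1 = 1.0839 - 0.1*15.1746 = -0.4336
  y_1 = 4.8507 - 0.1*77.6112 = -2.9104
Step 2: grad_x = 2*7*-0.4336 = -6.0698, grad_y = 2*8*-2.9104 = -46.5667
  x_2 = -0.4336 - 0.1*-6.0698 = 0.1734
  y_2 = -2.9104 - 0.1*-46.5667 = 1.7463
f(0.1734, 1.7463) = 7*0.1734^2 + 8*1.7463^2 = 24.6057


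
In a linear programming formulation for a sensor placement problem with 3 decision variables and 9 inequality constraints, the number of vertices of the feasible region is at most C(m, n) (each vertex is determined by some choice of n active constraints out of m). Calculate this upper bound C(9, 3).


Each vertex corresponds to some choice of n active constraints out of m, so the number of vertices is at most C(m, n) = m! / (n!(m-n)!).
m = 9, n = 3
Numerator: 9 * 8 * 7
Denominator: 3! = 6
C(9, 3) = 84


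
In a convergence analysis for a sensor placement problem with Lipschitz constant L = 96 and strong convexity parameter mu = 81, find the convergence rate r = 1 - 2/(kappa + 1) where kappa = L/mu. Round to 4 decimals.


Step 1: Compute the condition number.
kappa = L/mu = 96/81 = 1.1852
Step 2: Compute the convergence rate.
r = 1 - 2/(kappa + 1) = 1 - 2*mu/(L + mu) = (L - mu)/(L + mu) = 15/177 = 0.0847


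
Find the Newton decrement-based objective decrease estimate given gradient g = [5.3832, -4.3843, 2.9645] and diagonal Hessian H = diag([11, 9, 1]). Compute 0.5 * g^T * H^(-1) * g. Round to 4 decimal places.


Step 1: H is diagonal, so H^(-1) * g = [0.4894, -0.4871, 2.9645].
Step 2: g^T H^(-1) g = sum_i g_i^2 / H_ii
  = (5.3832)^2/11 + (-4.3843)^2/9 + (2.9645)^2/1
  = 2.6344 + 2.1358 + 8.7883 = 13.5585
Step 3: Objective decrease = 0.5 * g^T H^(-1) g = 6.7792


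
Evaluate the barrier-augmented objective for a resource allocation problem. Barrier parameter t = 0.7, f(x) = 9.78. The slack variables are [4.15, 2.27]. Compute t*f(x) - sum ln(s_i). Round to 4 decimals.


Step 1: Compute log-barrier.
ln values: [1.4231, 0.8198]
phi = -(1.4231 + 0.8198) = -2.2429
Step 2: Compute augmented objective.
t*f(x) = 0.7*9.78 = 6.846
Total = 6.846 - 2.2429 = 4.6031


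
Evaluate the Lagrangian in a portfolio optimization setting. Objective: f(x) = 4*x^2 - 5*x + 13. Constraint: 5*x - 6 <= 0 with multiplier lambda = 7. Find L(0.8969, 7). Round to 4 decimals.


Step 1: Evaluate f(x).
f(0.8969) = 4*0.8969^2 - 5*0.8969 + 13 = 11.7332
Step 2: Evaluate g(x).
g(0.8969) = 5*0.8969 - 6 = -1.5155
Step 3: Compute Lagrangian.
L = 11.7332 + 7*-1.5155 = 1.1247


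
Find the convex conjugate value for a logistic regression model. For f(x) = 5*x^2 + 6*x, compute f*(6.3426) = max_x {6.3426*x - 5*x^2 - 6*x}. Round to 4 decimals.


f*(y) = sup_x {y*x - a*x^2 - b*x} = sup_x {(y-b)*x - a*x^2}
FOC: (y - b) - 2a*x = 0 => x* = (y - b)/(2a)
x* = (6.3426 - 6)/(2*5) = 0.0343
f*(6.3426) = (y-b)^2/(4a) = (6.3426 - 6)^2/(4*5)
= 0.1174/20 = 0.0059


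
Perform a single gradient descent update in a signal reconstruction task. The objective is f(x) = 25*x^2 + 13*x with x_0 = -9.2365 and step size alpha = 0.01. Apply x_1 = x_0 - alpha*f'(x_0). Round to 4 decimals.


We compute the gradient at x_0 and apply the update.
f'(x) = 50*x + 13
f'(-9.2365) = 50*-9.2365 + 13 = -448.825
x_1 = -9.2365 - 0.01*-448.825 = -4.7483


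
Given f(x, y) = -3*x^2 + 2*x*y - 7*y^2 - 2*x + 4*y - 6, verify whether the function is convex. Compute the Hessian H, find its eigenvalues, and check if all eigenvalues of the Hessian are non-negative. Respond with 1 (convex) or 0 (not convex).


The Hessian of f(x,y) = -3*x^2 + 2*x*y - 7*y^2 - 2*x + 4*y - 6 is:
H = [[-6, 2], [2, -14]]
Trace = -6 - 14 = -20
Determinant = -6*-14 - (2)^2 = 80
Discriminant = (-20)^2 - 4*80 = 80.0
Eigenvalues: lambda_1 = -14.4721, lambda_2 = -5.5279
The function is not convex.

0


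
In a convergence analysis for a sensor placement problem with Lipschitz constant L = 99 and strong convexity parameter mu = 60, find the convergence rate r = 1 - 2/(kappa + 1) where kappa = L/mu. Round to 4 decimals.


Step 1: Compute the condition number.
kappa = L/mu = 99/60 = 1.65
Step 2: Compute the convergence rate.
r = 1 - 2/(kappa + 1) = 1 - 2*mu/(L + mu) = (L - mu)/(L + mu) = 39/159 = 0.2453


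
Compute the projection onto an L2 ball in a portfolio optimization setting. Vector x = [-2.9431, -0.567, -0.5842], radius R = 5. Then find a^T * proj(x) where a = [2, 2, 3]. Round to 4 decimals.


Step 1: Compute ||x|| (intermediates to 6 decimals).
||x|| = sqrt((-2.9431)^2 + (-0.567)^2 + (-0.5842)^2) = 3.053623
Step 2: Project.
Since ||x|| <= R, proj = x (no scaling needed).
proj(x) = [-2.9431, -0.567, -0.5842]
Step 3: Dot product.
a^T * proj(x) = 2*(-2.9431) + 2*(-0.567) + 3*(-0.5842) = -8.7728


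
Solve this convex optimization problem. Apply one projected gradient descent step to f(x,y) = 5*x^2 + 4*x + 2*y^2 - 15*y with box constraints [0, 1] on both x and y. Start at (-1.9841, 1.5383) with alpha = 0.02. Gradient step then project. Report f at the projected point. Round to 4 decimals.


Step 1: Compute gradient at (-1.9841, 1.5383).
grad_x = 2*5*-1.9841 + 4 = -15.841
grad_y = 2*2*1.5383 - 15 = -8.8468
Step 2: Gradient step.
x_raw = -1.9841 - 0.02*-15.841 = -1.6673
y_raw = 1.5383 - 0.02*-8.8468 = 1.7152
Step 3: Project onto [0, 1].
x_proj = clip(-1.6673) = 0.0
y_proj = clip(1.7152) = 1.0
Step 4: Evaluate f.
f(0.0, 1.0) = -13.0


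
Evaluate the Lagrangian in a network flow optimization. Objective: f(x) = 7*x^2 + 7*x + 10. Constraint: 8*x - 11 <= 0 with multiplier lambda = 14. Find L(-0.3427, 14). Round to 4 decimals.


Step 1: Evaluate f(x).
f(-0.3427) = 7*(-0.3427)^2 + 7*(-0.3427) + 10 = 8.4232
Step 2: Evaluate g(x).
g(-0.3427) = 8*-0.3427 - 11 = -13.7416
Step 3: Compute Lagrangian.
L = 8.4232 + 14*-13.7416 = -183.9592


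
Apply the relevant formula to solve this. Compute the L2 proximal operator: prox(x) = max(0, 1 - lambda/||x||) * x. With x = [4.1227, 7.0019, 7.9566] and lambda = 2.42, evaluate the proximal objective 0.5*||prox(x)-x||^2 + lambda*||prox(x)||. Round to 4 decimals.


Step 1: Compute ||x||.
||x|| = 11.3724
Step 2: Compute scaling factor.
scale = max(0, 1 - 2.42/11.3724) = 0.7872
Step 3: prox(x) = [3.2454, 5.5119, 6.2635]
||prox(x)|| = 8.9524
Step 4: Proximal objective.
0.5*||prox-x||^2 = 2.9282
lambda*||prox|| = 21.6648
Total = 24.5929


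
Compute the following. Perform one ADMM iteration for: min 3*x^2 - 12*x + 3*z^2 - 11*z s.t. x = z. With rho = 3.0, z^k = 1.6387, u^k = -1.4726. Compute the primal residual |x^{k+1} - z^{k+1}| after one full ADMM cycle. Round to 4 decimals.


ADMM iteration with rho = 3.0, z^k = 1.6387, u^k = -1.4726
Step 1: x-update.
Minimize 3*x^2 - 12*x + (3.0/2)*(x - 1.6387 - 1.4726)^2
FOC: (2*3 + 3.0)*x = 12 + 3.0*(1.6387 + 1.4726)
x^{k+1} = 2.3704
Step 2: z-update.
Minimize 3*z^2 - 11*z + (3.0/2)*(2.3704 - z - 1.4726)^2
FOC: (2*3 + 3.0)*z = 11 + 3.0*(2.3704 - 1.4726)
z^{k+1} = 1.5215
Step 3: u-update.
u^{k+1} = -1.4726 + 2.3704 - 1.5215 = -0.6237
Step 4: Primal residual = |2.3704 - 1.5215| = 0.8489


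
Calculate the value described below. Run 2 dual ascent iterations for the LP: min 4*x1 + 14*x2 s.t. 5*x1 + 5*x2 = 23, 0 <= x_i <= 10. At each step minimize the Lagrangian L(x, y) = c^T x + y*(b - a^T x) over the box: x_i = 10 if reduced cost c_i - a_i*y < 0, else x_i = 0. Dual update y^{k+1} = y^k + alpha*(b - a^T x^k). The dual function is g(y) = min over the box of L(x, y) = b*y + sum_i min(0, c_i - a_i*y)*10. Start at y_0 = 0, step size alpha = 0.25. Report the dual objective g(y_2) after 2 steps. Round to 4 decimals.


Dual ascent for LP: min 4*x1 + 14*x2, 5*x1 + 5*x2 = 23, 0 <= x_i <= 10
Step 1: y^k = 0.0, reduced costs: (4.0, 14.0)
  x^k = (0.0, 0.0), subgradient = b - a^T x = 23.0
  y^{k+1} = 0.0 + 0.25*23.0 = 5.75
Step 2: y^k = 5.75, reduced costs: (-24.75, -14.75)
  x^k = (10.0, 10.0), subgradient = b - a^T x = -77.0
  y^{k+1} = 5.75 + 0.25*-77.0 = -13.5
Dual objective at y_2 = -13.5: reduced costs (71.5, 81.5), box minimizer x = (0.0, 0.0)
g(y_2) = b*y + (c1 - a1*y)*x1 + (c2 - a2*y)*x2 = 23*(-13.5) + 71.5*0.0 + 81.5*0.0 = -310.5 + 0.0 + 0.0 = -310.5


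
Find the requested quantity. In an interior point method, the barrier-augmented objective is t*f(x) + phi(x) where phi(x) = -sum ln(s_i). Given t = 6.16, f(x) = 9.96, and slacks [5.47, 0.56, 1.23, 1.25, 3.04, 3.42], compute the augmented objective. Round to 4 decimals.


Step 1: Compute log-barrier.
ln values: [1.6993, -0.5798, 0.207, 0.2231, 1.1119, 1.2296]
phi = -(1.6993 - 0.5798 + 0.207 + 0.2231 + 1.1119 + 1.2296) = -3.8911
Step 2: Compute augmented objective.
t*f(x) = 6.16*9.96 = 61.3536
Total = 61.3536 - 3.8911 = 57.4625


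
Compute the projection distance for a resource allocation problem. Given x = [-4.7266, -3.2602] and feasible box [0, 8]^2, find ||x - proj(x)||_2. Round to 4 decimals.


Project each component onto [0, 8].
clip(-4.7266) = 0.0, clip(-3.2602) = 0.0
Projection = [0.0, 0.0]
Squared diffs: [22.3407, 10.6289]
Distance = sqrt(32.9696) = 5.7419


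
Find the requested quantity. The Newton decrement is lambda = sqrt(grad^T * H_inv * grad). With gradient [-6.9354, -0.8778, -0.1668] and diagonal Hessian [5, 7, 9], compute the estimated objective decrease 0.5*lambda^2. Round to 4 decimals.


Step 1: H is diagonal, so H^(-1) * g = [-1.3871, -0.1254, -0.0185].
Step 2: g^T H^(-1) g = sum_i g_i^2 / H_ii
  = (-6.9354)^2/5 + (-0.8778)^2/7 + (-0.1668)^2/9
  = 9.62 + 0.1101 + 0.0031 = 9.7331
Step 3: Objective decrease = 0.5 * g^T H^(-1) g = 4.8666


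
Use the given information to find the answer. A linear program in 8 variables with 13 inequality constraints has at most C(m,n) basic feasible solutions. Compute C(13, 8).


Each vertex corresponds to some choice of n active constraints out of m, so the number of vertices is at most C(m, n) = m! / (n!(m-n)!).
m = 13, n = 8
Numerator: 13 * 12 * 11 * 10 * 9 * 8 * 7 * 6
Denominator: 8! = 40320
C(13, 8) = 1287


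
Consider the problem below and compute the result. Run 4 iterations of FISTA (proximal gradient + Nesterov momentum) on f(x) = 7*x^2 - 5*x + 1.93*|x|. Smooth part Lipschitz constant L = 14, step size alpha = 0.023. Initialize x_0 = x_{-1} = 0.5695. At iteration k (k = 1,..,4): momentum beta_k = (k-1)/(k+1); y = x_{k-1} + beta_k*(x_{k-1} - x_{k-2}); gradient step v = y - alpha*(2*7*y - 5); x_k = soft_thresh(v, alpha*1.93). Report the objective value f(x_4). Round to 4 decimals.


FISTA on f(x) = 7*x^2 - 5*x + 1.93*|x|
L = 14, alpha = 0.023
Iteration 1: beta = 0.0, y = 0.5695 + 0.0*(0.5695 - 0.5695) = 0.5695
  grad(y) = 2.973, v = y - alpha*grad = 0.5011
  prox(v) = soft_thresh(0.5011, 0.0444) = 0.4567
Iteration 2: beta = 0.3333, y = 0.4567 + 0.3333*(0.4567 - 0.5695) = 0.4191
  grad(y) = 0.868, v = y - alpha*grad = 0.3992
  prox(v) = soft_thresh(0.3992, 0.0444) = 0.3548
Iteration 3: beta = 0.5, y = 0.3548 + 0.5*(0.3548 - 0.4567) = 0.3038
  grad(y) = -0.7466, v = y - alpha*grad = 0.321
  prox(v) = soft_thresh(0.321, 0.0444) = 0.2766
Iteration 4: beta = 0.6, y = 0.2766 + 0.6*(0.2766 - 0.3548) = 0.2297
  grad(y) = -1.7844, v = y - alpha*grad = 0.2707
  prox(v) = soft_thresh(0.2707, 0.0444) = 0.2263
f(x_4) = 7*0.2263^2 - 5*0.2263 + 1.93*|0.2263| = -0.3363


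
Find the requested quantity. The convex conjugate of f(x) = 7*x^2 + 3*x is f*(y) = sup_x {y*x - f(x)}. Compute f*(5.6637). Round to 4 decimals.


f*(y) = sup_x {y*x - a*x^2 - b*x} = sup_x {(y-b)*x - a*x^2}
FOC: (y - b) - 2a*x = 0 => x* = (y - b)/(2a)
x* = (5.6637 - 3)/(2*7) = 0.1903
f*(5.6637) = (y-b)^2/(4a) = (5.6637 - 3)^2/(4*7)
= 7.0953/28 = 0.2534


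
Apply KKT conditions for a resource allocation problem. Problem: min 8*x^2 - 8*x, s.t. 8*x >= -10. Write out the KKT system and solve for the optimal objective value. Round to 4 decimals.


Step 1: Try lambda = 0 (constraint inactive).
Stationarity: 2*8*x - 8 = 0
x* = 8/(2*8) = 0.5
Check constraint: 8*0.5 = 4.0 >= -10 -- satisfied.
Step 2: Compute optimal value.
f(x*) = 8*0.5^2 - 8*0.5 = -2.0


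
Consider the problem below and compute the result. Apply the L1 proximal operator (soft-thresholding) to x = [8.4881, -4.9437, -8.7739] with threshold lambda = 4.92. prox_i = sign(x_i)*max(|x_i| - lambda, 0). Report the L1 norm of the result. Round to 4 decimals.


Soft-thresholding with lambda = 4.92:
prox(8.4881) = sign(8.4881)*max(|8.4881| - 4.92, 0) = 3.5681
prox(-4.9437) = sign(-4.9437)*max(|-4.9437| - 4.92, 0) = -0.0237
prox(-8.7739) = sign(-8.7739)*max(|-8.7739| - 4.92, 0) = -3.8539
prox(x) = [3.5681, -0.0237, -3.8539]
||prox(x)||_1 = 3.5681 + 0.0237 + 3.8539 = 7.4457


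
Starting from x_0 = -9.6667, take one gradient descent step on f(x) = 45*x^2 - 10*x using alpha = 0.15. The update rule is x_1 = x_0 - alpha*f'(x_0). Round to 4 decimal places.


We compute the gradient at x_0 and apply the update.
f'(x) = 90*x - 10
f'(-9.6667) = 90*-9.6667 - 10 = -880.003
x_1 = -9.6667 - 0.15*-880.003 = 122.3338
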